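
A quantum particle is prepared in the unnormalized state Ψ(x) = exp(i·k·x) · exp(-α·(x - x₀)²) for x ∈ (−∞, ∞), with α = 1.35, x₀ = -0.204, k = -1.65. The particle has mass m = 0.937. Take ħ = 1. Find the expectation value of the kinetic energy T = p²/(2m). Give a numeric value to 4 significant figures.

T = −(ħ²/2m) d²/dx², so ⟨T⟩ = −(ħ²/2m) ∫ Ψ*·Ψ'' dx / ∫|Ψ|² dx; with m = 0.937.
Gaussian moments (u = x − x₀): ∫u^(2j)·e^(−2αu²) du = (2j−1)!!/(4α)^j · √(π/(2α)), odd powers integrate to 0; here √(π/(2α)) = 1.0787. Derivatives: Ψ′ = (ik − 2αu)·Ψ, Ψ″ = ((ik − 2αu)² − 2α)·Ψ; the odd-in-u pieces drop out.
State is unnormalized: ∫|Ψ|² dx = 1.0787, and ∫Ψ*·(−ħ²/2m · Ψ'') dx = 2.3441, so ⟨T⟩ = 2.3441 / 1.0787.
⟨T⟩ = 2.1732.

2.173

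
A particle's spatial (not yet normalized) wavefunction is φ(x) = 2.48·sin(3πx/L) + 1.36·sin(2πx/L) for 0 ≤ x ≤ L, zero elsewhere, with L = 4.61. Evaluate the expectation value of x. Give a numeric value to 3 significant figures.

1.55

⟨x⟩ = ∫ x·|φ|² dx / ∫|φ|² dx (integrals over the domain).
On 0 ≤ x ≤ L (j ≠ l): ∫sin²(jπx/L) dx = L/2, ∫sin(jπx/L)·sin(lπx/L) dx = 0; diagonal moments ∫x·sin²(jπx/L) dx = L²/4, ∫x²·sin²(jπx/L) dx = L³·(1/6 − 1/(4j²π²)); cross terms ∫x·sin(jπx/L)·sin(lπx/L) dx = 0 for j + l even and −4jlL²/(π²(j² − l²)²) for j + l odd, ∫x²·sin(jπx/L)·sin(lπx/L) dx = (−1)^(j+l)·4jlL³/(π²(j² − l²)²); higher powers the same way via product-to-sum and parts.
State is unnormalized: ∫|φ|² dx = 18.440, and ∫φ*·x·φ dx = 28.560, so ⟨x⟩ = 28.560 / 18.440.
⟨x⟩ = 1.5488.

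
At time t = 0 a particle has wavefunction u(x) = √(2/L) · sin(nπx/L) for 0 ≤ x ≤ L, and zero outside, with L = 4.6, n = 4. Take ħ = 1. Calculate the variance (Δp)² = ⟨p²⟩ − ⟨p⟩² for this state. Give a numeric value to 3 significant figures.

Compute ⟨p⟩ and ⟨p²⟩ separately; (Δp)² = ⟨p²⟩ − ⟨p⟩².
d/dx sin(nπx/L) = (nπ/L)·cos(nπx/L) and d²/dx² sin(nπx/L) = −(nπ/L)²·sin(nπx/L); on 0 ≤ x ≤ L, ∫sin²(nπx/L) dx = L/2 and ∫sin(nπx/L)·cos(nπx/L) dx = 0.
⟨p⟩ = 0.0000 and ⟨p²⟩ = 7.4628.
(Δp)² = 7.4628 − (0.0000)² = 7.4628.

7.46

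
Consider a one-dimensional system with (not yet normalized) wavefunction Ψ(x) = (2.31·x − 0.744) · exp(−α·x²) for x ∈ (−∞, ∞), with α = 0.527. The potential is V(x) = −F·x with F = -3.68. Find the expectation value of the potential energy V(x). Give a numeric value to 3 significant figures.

⟨V⟩ = ∫ V(x)·|Ψ|² dx / ∫|Ψ|² dx.
Expand each integrand as polynomial × e^(−2αx²) and use ∫x^(2j)·e^(−2αx²) dx = (2j−1)!!/(4α)^j · √(π/(2α)), odd powers → 0; here √(π/(2α)) = 1.7265.
State is unnormalized: ∫|Ψ|² dx = 5.3259, and ∫Ψ*·V(x)·Ψ dx = -10.360, so ⟨V⟩ = -10.360 / 5.3259.
⟨V⟩ = -1.9451.

-1.95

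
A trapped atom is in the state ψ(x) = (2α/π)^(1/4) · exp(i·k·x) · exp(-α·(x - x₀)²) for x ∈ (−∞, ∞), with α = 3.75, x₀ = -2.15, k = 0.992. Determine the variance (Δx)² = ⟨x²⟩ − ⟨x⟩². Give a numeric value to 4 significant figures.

Compute ⟨x⟩ and ⟨x²⟩ separately, then (Δx)² = ⟨x²⟩ − ⟨x⟩².
Gaussian moments (u = x − x₀): ∫u^(2j)·e^(−2αu²) du = (2j−1)!!/(4α)^j · √(π/(2α)), odd powers integrate to 0; here √(π/(2α)) = 0.64721.
⟨x⟩ = -2.1500 and ⟨x²⟩ = 4.6892.
(Δx)² = 4.6892 − (-2.1500)² = 0.066667.

0.06667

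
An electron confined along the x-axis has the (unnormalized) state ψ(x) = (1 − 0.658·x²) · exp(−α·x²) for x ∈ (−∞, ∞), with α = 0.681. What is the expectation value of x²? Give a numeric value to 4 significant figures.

⟨x²⟩ = ∫ x²·|ψ|² dx / ∫|ψ|² dx (integrals over the domain).
Expand each integrand as polynomial × e^(−2αx²) and use ∫x^(2j)·e^(−2αx²) dx = (2j−1)!!/(4α)^j · √(π/(2α)), odd powers → 0; here √(π/(2α)) = 1.5188.
State is unnormalized: ∫|ψ|² dx = 1.0509, and ∫ψ*·x²·ψ dx = 0.23746, so ⟨x²⟩ = 0.23746 / 1.0509.
⟨x²⟩ = 0.22596.

0.2260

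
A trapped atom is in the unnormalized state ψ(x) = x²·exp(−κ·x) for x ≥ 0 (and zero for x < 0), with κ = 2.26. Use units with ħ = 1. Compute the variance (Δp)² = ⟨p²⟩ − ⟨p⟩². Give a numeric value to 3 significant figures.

Compute ⟨p⟩ and ⟨p²⟩ separately; (Δp)² = ⟨p²⟩ − ⟨p⟩².
Differentiate x²·exp(−κ·x) with the product rule; every integrand then reduces to terms xʲ·e^(−2κx) on [0, ∞), with ∫₀^∞ xʲ·e^(−2κx) dx = j!/(2κ)^(j+1).
Normalization: ∫|ψ|² dx = 0.012721.
⟨p⟩ = 0.0000 and ⟨p²⟩ = 1.7025.
(Δp)² = 1.7025 − (0.0000)² = 1.7025.

1.70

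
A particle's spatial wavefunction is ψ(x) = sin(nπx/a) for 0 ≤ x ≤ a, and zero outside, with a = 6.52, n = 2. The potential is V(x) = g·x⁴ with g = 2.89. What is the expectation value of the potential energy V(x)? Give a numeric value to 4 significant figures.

917.3

⟨V⟩ = ∫ V(x)·|ψ|² dx / ∫|ψ|² dx.
With sin²θ = (1 − cos2θ)/2 on 0 ≤ x ≤ a: ∫sin²(nπx/a) dx = a/2, ∫x·sin²(nπx/a) dx = a²/4, ∫x²·sin²(nπx/a) dx = a³·(1/6 − 1/(4n²π²)); higher powers xᵏ the same way, integrating xᵏ·cos(2nπx/a) by parts.
State is unnormalized: ∫|ψ|² dx = 3.2600, and ∫ψ*·V(x)·ψ dx = 2990.3, so ⟨V⟩ = 2990.3 / 3.2600.
⟨V⟩ = 917.26.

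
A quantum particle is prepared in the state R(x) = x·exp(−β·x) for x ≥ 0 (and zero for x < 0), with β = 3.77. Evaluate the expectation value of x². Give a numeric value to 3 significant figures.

0.211

⟨x²⟩ = ∫ x²·|R|² dx / ∫|R|² dx (integrals over the domain).
Every integrand reduces to terms xʲ·e^(−2βx) on [0, ∞); use ∫₀^∞ xʲ·e^(−2βx) dx = j!/(2β)^(j+1).
State is unnormalized: ∫|R|² dx = 0.0046657, and ∫R*·x²·R dx = 0.00098481, so ⟨x²⟩ = 0.00098481 / 0.0046657.
⟨x²⟩ = 0.21108.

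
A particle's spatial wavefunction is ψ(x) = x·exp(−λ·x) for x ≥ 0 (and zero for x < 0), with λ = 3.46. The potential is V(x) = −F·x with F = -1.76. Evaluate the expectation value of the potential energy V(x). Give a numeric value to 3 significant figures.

⟨V⟩ = ∫ V(x)·|ψ|² dx / ∫|ψ|² dx.
Every integrand reduces to terms xʲ·e^(−2λx) on [0, ∞); use ∫₀^∞ xʲ·e^(−2λx) dx = j!/(2λ)^(j+1).
State is unnormalized: ∫|ψ|² dx = 0.0060355, and ∫ψ*·V(x)·ψ dx = 0.0046051, so ⟨V⟩ = 0.0046051 / 0.0060355.
⟨V⟩ = 0.76301.

0.763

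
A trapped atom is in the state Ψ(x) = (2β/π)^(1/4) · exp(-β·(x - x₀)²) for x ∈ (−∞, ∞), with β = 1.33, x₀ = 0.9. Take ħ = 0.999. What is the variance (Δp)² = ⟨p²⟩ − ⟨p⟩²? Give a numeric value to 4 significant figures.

1.327

Compute ⟨p⟩ and ⟨p²⟩ separately; (Δp)² = ⟨p²⟩ − ⟨p⟩².
Gaussian moments (u = x − x₀): ∫u^(2j)·e^(−2βu²) du = (2j−1)!!/(4β)^j · √(π/(2β)), odd powers integrate to 0; here √(π/(2β)) = 1.0868. Derivatives: d/dx e^(−βu²) = −2βu·e^(−βu²), d²/dx² e^(−βu²) = (4β²u² − 2β)·e^(−βu²).
⟨p⟩ = 0.0000 and ⟨p²⟩ = 1.3273.
(Δp)² = 1.3273 − (0.0000)² = 1.3273.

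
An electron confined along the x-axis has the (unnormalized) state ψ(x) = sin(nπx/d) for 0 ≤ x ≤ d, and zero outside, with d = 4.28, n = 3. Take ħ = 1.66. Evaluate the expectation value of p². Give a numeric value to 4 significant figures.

13.36

p² ψ = −ħ² d²ψ/dx²; ⟨p²⟩ = −ħ² ∫ ψ*·ψ'' dx / ∫|ψ|² dx.
d/dx sin(nπx/d) = (nπ/d)·cos(nπx/d) and d²/dx² sin(nπx/d) = −(nπ/d)²·sin(nπx/d); on 0 ≤ x ≤ d, ∫sin²(nπx/d) dx = d/2 and ∫sin(nπx/d)·cos(nπx/d) dx = 0.
State is unnormalized: ∫|ψ|² dx = 2.1400, and ∫ψ*·(−ħ² ψ'') dx = 28.595, so ⟨p²⟩ = 28.595 / 2.1400.
⟨p²⟩ = 13.362.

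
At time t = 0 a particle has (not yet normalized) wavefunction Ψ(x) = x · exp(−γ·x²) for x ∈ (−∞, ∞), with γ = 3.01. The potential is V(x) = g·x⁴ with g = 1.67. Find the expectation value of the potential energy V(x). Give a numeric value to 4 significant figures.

0.1728

⟨V⟩ = ∫ V(x)·|Ψ|² dx / ∫|Ψ|² dx.
Expand each integrand as polynomial × e^(−2γx²) and use ∫x^(2j)·e^(−2γx²) dx = (2j−1)!!/(4γ)^j · √(π/(2γ)), odd powers → 0; here √(π/(2γ)) = 0.72240.
State is unnormalized: ∫|Ψ|² dx = 0.060000, and ∫Ψ*·V(x)·Ψ dx = 0.010368, so ⟨V⟩ = 0.010368 / 0.060000.
⟨V⟩ = 0.17280.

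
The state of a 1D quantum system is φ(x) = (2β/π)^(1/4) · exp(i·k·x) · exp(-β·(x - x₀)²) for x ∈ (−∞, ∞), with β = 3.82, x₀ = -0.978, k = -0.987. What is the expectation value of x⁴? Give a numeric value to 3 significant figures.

1.30

⟨x⁴⟩ = ∫ x⁴·|φ|² dx (integrals over the domain).
Gaussian moments (u = x − x₀): ∫u^(2j)·e^(−2βu²) du = (2j−1)!!/(4β)^j · √(π/(2β)), odd powers integrate to 0; here √(π/(2β)) = 0.64125.
⟨x⁴⟩ = 1.3033.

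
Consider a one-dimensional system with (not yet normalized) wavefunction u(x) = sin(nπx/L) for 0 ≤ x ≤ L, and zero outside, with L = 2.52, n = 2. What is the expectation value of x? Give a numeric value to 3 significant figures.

1.26

⟨x⟩ = ∫ x·|u|² dx / ∫|u|² dx (integrals over the domain).
With sin²θ = (1 − cos2θ)/2 on 0 ≤ x ≤ L: ∫sin²(nπx/L) dx = L/2, ∫x·sin²(nπx/L) dx = L²/4, ∫x²·sin²(nπx/L) dx = L³·(1/6 − 1/(4n²π²)); higher powers xᵏ the same way, integrating xᵏ·cos(2nπx/L) by parts.
State is unnormalized: ∫|u|² dx = 1.2600, and ∫u*·x·u dx = 1.5876, so ⟨x⟩ = 1.5876 / 1.2600.
⟨x⟩ = 1.2600.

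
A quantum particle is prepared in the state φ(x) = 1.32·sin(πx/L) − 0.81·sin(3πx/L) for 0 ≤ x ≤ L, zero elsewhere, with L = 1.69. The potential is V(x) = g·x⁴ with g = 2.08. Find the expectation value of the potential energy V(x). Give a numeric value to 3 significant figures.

⟨V⟩ = ∫ V(x)·|φ|² dx / ∫|φ|² dx.
On 0 ≤ x ≤ L (j ≠ l): ∫sin²(jπx/L) dx = L/2, ∫sin(jπx/L)·sin(lπx/L) dx = 0; diagonal moments ∫x·sin²(jπx/L) dx = L²/4, ∫x²·sin²(jπx/L) dx = L³·(1/6 − 1/(4j²π²)); cross terms ∫x·sin(jπx/L)·sin(lπx/L) dx = 0 for j + l even and −4jlL²/(π²(j² − l²)²) for j + l odd, ∫x²·sin(jπx/L)·sin(lπx/L) dx = (−1)^(j+l)·4jlL³/(π²(j² − l²)²); higher powers the same way via product-to-sum and parts.
State is unnormalized: ∫|φ|² dx = 2.0267, and ∫φ*·V(x)·φ dx = 2.7399, so ⟨V⟩ = 2.7399 / 2.0267.
⟨V⟩ = 1.3519.

1.35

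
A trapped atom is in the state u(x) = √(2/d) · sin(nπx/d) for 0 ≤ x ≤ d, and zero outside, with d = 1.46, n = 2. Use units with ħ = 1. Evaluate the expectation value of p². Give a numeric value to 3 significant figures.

p² u = −ħ² d²u/dx²; ⟨p²⟩ = −ħ² ∫ u*·u'' dx.
d/dx sin(nπx/d) = (nπ/d)·cos(nπx/d) and d²/dx² sin(nπx/d) = −(nπ/d)²·sin(nπx/d); on 0 ≤ x ≤ d, ∫sin²(nπx/d) dx = d/2 and ∫sin(nπx/d)·cos(nπx/d) dx = 0.
⟨p²⟩ = 18.521.

18.5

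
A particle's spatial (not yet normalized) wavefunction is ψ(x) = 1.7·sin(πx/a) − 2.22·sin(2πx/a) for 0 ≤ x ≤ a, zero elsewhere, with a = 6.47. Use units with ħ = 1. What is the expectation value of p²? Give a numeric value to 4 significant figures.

0.6816

p² ψ = −ħ² d²ψ/dx²; ⟨p²⟩ = −ħ² ∫ ψ*·ψ'' dx / ∫|ψ|² dx.
d²/dx² sin(jπx/a) = −(jπ/a)²·sin(jπx/a); on 0 ≤ x ≤ a, ∫sin²(jπx/a) dx = a/2 and ∫sin(jπx/a)·sin(lπx/a) dx = 0 for j ≠ l, so only diagonal terms survive in ∫|ψ|² and ∫ψ·ψ″; ∫ψ·ψ′ dx = [ψ²/2] between the walls = 0.
State is unnormalized: ∫|ψ|² dx = 25.293, and ∫ψ*·(−ħ² ψ'') dx = 17.240, so ⟨p²⟩ = 17.240 / 25.293.
⟨p²⟩ = 0.68163.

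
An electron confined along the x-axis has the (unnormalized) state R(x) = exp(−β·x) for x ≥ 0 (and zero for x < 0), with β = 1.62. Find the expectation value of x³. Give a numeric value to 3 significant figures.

⟨x³⟩ = ∫ x³·|R|² dx / ∫|R|² dx (integrals over the domain).
Every integrand reduces to terms xʲ·e^(−2βx) on [0, ∞); use ∫₀^∞ xʲ·e^(−2βx) dx = j!/(2β)^(j+1).
State is unnormalized: ∫|R|² dx = 0.30864, and ∫R*·x³·R dx = 0.054447, so ⟨x³⟩ = 0.054447 / 0.30864.
⟨x³⟩ = 0.17641.

0.176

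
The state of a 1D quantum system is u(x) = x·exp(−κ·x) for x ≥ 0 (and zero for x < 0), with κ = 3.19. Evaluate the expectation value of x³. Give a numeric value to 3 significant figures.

⟨x³⟩ = ∫ x³·|u|² dx / ∫|u|² dx (integrals over the domain).
Every integrand reduces to terms xʲ·e^(−2κx) on [0, ∞); use ∫₀^∞ xʲ·e^(−2κx) dx = j!/(2κ)^(j+1).
State is unnormalized: ∫|u|² dx = 0.0077014, and ∫u*·x³·u dx = 0.0017793, so ⟨x³⟩ = 0.0017793 / 0.0077014.
⟨x³⟩ = 0.23104.

0.231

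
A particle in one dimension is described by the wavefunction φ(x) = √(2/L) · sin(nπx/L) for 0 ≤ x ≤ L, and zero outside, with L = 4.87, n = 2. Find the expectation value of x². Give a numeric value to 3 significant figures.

7.61

⟨x²⟩ = ∫ x²·|φ|² dx (integrals over the domain).
With sin²θ = (1 − cos2θ)/2 on 0 ≤ x ≤ L: ∫sin²(nπx/L) dx = L/2, ∫x·sin²(nπx/L) dx = L²/4, ∫x²·sin²(nπx/L) dx = L³·(1/6 − 1/(4n²π²)); higher powers xᵏ the same way, integrating xᵏ·cos(2nπx/L) by parts.
⟨x²⟩ = 7.6053.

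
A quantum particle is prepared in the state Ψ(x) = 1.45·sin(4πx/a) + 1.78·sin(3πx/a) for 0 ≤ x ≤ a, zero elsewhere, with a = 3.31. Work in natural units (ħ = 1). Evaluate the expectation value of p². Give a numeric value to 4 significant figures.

10.62

p² Ψ = −ħ² d²Ψ/dx²; ⟨p²⟩ = −ħ² ∫ Ψ*·Ψ'' dx / ∫|Ψ|² dx.
d²/dx² sin(jπx/a) = −(jπ/a)²·sin(jπx/a); on 0 ≤ x ≤ a, ∫sin²(jπx/a) dx = a/2 and ∫sin(jπx/a)·sin(lπx/a) dx = 0 for j ≠ l, so only diagonal terms survive in ∫|Ψ|² and ∫Ψ·Ψ″; ∫Ψ·Ψ′ dx = [Ψ²/2] between the walls = 0.
State is unnormalized: ∫|Ψ|² dx = 8.7233, and ∫Ψ*·(−ħ² Ψ'') dx = 92.666, so ⟨p²⟩ = 92.666 / 8.7233.
⟨p²⟩ = 10.623.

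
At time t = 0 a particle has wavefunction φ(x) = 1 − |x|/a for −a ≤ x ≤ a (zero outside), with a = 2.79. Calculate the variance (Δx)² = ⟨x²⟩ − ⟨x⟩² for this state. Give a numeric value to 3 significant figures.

0.778

Compute ⟨x⟩ and ⟨x²⟩ separately, then (Δx)² = ⟨x²⟩ − ⟨x⟩².
φ is even, so ∫ over [−a, a] = 2∫₀ᵃ with φ = 1 − x/a there: ∫₀ᵃ (1 − x/a)² dx = a/3, ∫₀ᵃ x²(1 − x/a)² dx = a³/30, ∫₀ᵃ x⁴(1 − x/a)² dx = a⁵/105.
Normalization: ∫|φ|² dx = 1.8600.
⟨x⟩ = 0.0000 and ⟨x²⟩ = 0.77841.
(Δx)² = 0.77841 − (0.0000)² = 0.77841.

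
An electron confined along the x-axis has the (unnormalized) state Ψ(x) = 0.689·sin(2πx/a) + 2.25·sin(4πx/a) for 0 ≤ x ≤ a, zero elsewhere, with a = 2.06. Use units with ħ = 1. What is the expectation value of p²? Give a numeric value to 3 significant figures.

p² Ψ = −ħ² d²Ψ/dx²; ⟨p²⟩ = −ħ² ∫ Ψ*·Ψ'' dx / ∫|Ψ|² dx.
d²/dx² sin(jπx/a) = −(jπ/a)²·sin(jπx/a); on 0 ≤ x ≤ a, ∫sin²(jπx/a) dx = a/2 and ∫sin(jπx/a)·sin(lπx/a) dx = 0 for j ≠ l, so only diagonal terms survive in ∫|Ψ|² and ∫Ψ·Ψ″; ∫Ψ·Ψ′ dx = [Ψ²/2] between the walls = 0.
State is unnormalized: ∫|Ψ|² dx = 5.7033, and ∫Ψ*·(−ħ² Ψ'') dx = 198.59, so ⟨p²⟩ = 198.59 / 5.7033.
⟨p²⟩ = 34.819.

34.8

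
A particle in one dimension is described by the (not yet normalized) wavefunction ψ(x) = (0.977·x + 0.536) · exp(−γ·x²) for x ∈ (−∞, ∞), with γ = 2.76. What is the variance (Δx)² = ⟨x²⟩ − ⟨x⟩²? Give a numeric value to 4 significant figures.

0.06806

Compute ⟨x⟩ and ⟨x²⟩ separately, then (Δx)² = ⟨x²⟩ − ⟨x⟩².
Expand each integrand as polynomial × e^(−2γx²) and use ∫x^(2j)·e^(−2γx²) dx = (2j−1)!!/(4γ)^j · √(π/(2γ)), odd powers → 0; here √(π/(2γ)) = 0.75441.
Normalization: ∫|ψ|² dx = 0.28196.
⟨x⟩ = 0.25382 and ⟨x²⟩ = 0.13249.
(Δx)² = 0.13249 − (0.25382)² = 0.068061.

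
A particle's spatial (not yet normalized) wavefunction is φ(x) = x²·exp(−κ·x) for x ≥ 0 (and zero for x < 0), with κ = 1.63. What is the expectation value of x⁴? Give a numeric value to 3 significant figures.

⟨x⁴⟩ = ∫ x⁴·|φ|² dx / ∫|φ|² dx (integrals over the domain).
Every integrand reduces to terms xʲ·e^(−2κx) on [0, ∞); use ∫₀^∞ xʲ·e^(−2κx) dx = j!/(2κ)^(j+1).
State is unnormalized: ∫|φ|² dx = 0.065181, and ∫φ*·x⁴·φ dx = 0.96953, so ⟨x⁴⟩ = 0.96953 / 0.065181.
⟨x⁴⟩ = 14.874.

14.9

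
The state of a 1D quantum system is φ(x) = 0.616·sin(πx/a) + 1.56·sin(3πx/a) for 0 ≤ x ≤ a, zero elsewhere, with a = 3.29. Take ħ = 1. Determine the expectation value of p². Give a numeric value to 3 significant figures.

7.22

p² φ = −ħ² d²φ/dx²; ⟨p²⟩ = −ħ² ∫ φ*·φ'' dx / ∫|φ|² dx.
d²/dx² sin(jπx/a) = −(jπ/a)²·sin(jπx/a); on 0 ≤ x ≤ a, ∫sin²(jπx/a) dx = a/2 and ∫sin(jπx/a)·sin(lπx/a) dx = 0 for j ≠ l, so only diagonal terms survive in ∫|φ|² and ∫φ·φ″; ∫φ·φ′ dx = [φ²/2] between the walls = 0.
State is unnormalized: ∫|φ|² dx = 4.6275, and ∫φ*·(−ħ² φ'') dx = 33.421, so ⟨p²⟩ = 33.421 / 4.6275.
⟨p²⟩ = 7.2224.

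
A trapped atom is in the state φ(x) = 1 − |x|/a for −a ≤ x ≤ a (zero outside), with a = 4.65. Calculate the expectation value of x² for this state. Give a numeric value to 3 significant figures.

⟨x²⟩ = ∫ x²·|φ|² dx / ∫|φ|² dx (integrals over the domain).
φ is even, so ∫ over [−a, a] = 2∫₀ᵃ with φ = 1 − x/a there: ∫₀ᵃ (1 − x/a)² dx = a/3, ∫₀ᵃ x²(1 − x/a)² dx = a³/30, ∫₀ᵃ x⁴(1 − x/a)² dx = a⁵/105.
State is unnormalized: ∫|φ|² dx = 3.1000, and ∫φ*·x²·φ dx = 6.7030, so ⟨x²⟩ = 6.7030 / 3.1000.
⟨x²⟩ = 2.1623.

2.16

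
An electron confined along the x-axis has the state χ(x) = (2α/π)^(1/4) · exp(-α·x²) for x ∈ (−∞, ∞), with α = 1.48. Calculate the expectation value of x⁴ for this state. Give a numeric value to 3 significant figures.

⟨x⁴⟩ = ∫ x⁴·|χ|² dx (integrals over the domain).
Gaussian moments: ∫x^(2j)·e^(−2αx²) dx = (2j−1)!!/(4α)^j · √(π/(2α)), odd powers integrate to 0; here √(π/(2α)) = 1.0302.
⟨x⁴⟩ = 0.085601.

0.0856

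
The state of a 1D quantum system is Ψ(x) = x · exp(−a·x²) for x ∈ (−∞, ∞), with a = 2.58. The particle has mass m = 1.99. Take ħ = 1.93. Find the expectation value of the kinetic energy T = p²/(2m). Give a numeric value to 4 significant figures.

7.244

T = −(ħ²/2m) d²/dx², so ⟨T⟩ = −(ħ²/2m) ∫ Ψ*·Ψ'' dx / ∫|Ψ|² dx; with m = 1.99.
Expand each integrand as polynomial × e^(−2ax²) and use ∫x^(2j)·e^(−2ax²) dx = (2j−1)!!/(4a)^j · √(π/(2a)), odd powers → 0; here √(π/(2a)) = 0.78028. Differentiate with the product rule, d/dx e^(−ax²) = −2ax·e^(−ax²).
State is unnormalized: ∫|Ψ|² dx = 0.075608, and ∫Ψ*·(−ħ²/2m · Ψ'') dx = 0.54770, so ⟨T⟩ = 0.54770 / 0.075608.
⟨T⟩ = 7.2439.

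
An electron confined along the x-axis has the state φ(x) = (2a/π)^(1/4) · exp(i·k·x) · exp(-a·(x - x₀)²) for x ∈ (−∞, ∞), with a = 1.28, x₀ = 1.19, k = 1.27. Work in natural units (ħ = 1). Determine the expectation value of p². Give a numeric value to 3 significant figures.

2.89

p² φ = −ħ² d²φ/dx²; ⟨p²⟩ = −ħ² ∫ φ*·φ'' dx.
Gaussian moments (u = x − x₀): ∫u^(2j)·e^(−2au²) du = (2j−1)!!/(4a)^j · √(π/(2a)), odd powers integrate to 0; here √(π/(2a)) = 1.1078. Derivatives: φ′ = (ik − 2au)·φ, φ″ = ((ik − 2au)² − 2a)·φ; the odd-in-u pieces drop out.
⟨p²⟩ = 2.8929.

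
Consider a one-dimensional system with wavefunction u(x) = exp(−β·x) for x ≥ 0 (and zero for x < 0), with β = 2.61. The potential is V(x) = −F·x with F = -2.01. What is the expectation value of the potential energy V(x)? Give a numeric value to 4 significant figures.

⟨V⟩ = ∫ V(x)·|u|² dx / ∫|u|² dx.
Every integrand reduces to terms xʲ·e^(−2βx) on [0, ∞); use ∫₀^∞ xʲ·e^(−2βx) dx = j!/(2β)^(j+1).
State is unnormalized: ∫|u|² dx = 0.19157, and ∫u*·V(x)·u dx = 0.073766, so ⟨V⟩ = 0.073766 / 0.19157.
⟨V⟩ = 0.38506.

0.3851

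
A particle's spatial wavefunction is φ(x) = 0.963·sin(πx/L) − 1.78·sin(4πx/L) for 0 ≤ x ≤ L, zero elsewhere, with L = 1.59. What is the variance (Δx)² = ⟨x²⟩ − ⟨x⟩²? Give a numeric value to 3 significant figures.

Compute ⟨x⟩ and ⟨x²⟩ separately, then (Δx)² = ⟨x²⟩ − ⟨x⟩².
On 0 ≤ x ≤ L (j ≠ l): ∫sin²(jπx/L) dx = L/2, ∫sin(jπx/L)·sin(lπx/L) dx = 0; diagonal moments ∫x·sin²(jπx/L) dx = L²/4, ∫x²·sin²(jπx/L) dx = L³·(1/6 − 1/(4j²π²)); cross terms ∫x·sin(jπx/L)·sin(lπx/L) dx = 0 for j + l even and −4jlL²/(π²(j² − l²)²) for j + l odd, ∫x²·sin(jπx/L)·sin(lπx/L) dx = (−1)^(j+l)·4jlL³/(π²(j² − l²)²); higher powers the same way via product-to-sum and parts.
Normalization: ∫|φ|² dx = 3.2561.
⟨x⟩ = 0.81418 and ⟨x²⟩ = 0.83800.
(Δx)² = 0.83800 − (0.81418)² = 0.17512.

0.175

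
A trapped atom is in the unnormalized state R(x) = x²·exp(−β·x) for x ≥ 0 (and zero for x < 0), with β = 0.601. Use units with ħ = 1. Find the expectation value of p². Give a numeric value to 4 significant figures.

p² R = −ħ² d²R/dx²; ⟨p²⟩ = −ħ² ∫ R*·R'' dx / ∫|R|² dx.
Differentiate x²·exp(−β·x) with the product rule; every integrand then reduces to terms xʲ·e^(−2βx) on [0, ∞), with ∫₀^∞ xʲ·e^(−2βx) dx = j!/(2β)^(j+1).
State is unnormalized: ∫|R|² dx = 9.5651, and ∫R*·(−ħ² R'') dx = 1.1516, so ⟨p²⟩ = 1.1516 / 9.5651.
⟨p²⟩ = 0.12040.

0.1204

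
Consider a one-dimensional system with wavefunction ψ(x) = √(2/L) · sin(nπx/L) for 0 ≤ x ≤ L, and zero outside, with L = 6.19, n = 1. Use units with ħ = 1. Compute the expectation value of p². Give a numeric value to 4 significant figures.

0.2576

p² ψ = −ħ² d²ψ/dx²; ⟨p²⟩ = −ħ² ∫ ψ*·ψ'' dx.
d/dx sin(nπx/L) = (nπ/L)·cos(nπx/L) and d²/dx² sin(nπx/L) = −(nπ/L)²·sin(nπx/L); on 0 ≤ x ≤ L, ∫sin²(nπx/L) dx = L/2 and ∫sin(nπx/L)·cos(nπx/L) dx = 0.
⟨p²⟩ = 0.25758.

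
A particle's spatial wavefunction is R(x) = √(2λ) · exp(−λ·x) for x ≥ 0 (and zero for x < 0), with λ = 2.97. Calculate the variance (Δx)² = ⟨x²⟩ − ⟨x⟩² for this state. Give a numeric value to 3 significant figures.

0.0283

Compute ⟨x⟩ and ⟨x²⟩ separately, then (Δx)² = ⟨x²⟩ − ⟨x⟩².
Every integrand reduces to terms xʲ·e^(−2λx) on [0, ∞); use ∫₀^∞ xʲ·e^(−2λx) dx = j!/(2λ)^(j+1).
⟨x⟩ = 0.16835 and ⟨x²⟩ = 0.056684.
(Δx)² = 0.056684 − (0.16835)² = 0.028342.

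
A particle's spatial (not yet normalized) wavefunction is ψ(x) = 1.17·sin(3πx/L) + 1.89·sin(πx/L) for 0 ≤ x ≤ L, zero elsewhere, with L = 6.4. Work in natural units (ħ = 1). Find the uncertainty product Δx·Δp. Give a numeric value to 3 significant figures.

1.59

Δx = √(⟨x²⟩−⟨x⟩²), Δp = √(⟨p²⟩−⟨p⟩²).
On 0 ≤ x ≤ L (j ≠ l): ∫sin²(jπx/L) dx = L/2, ∫sin(jπx/L)·sin(lπx/L) dx = 0; diagonal moments ∫x·sin²(jπx/L) dx = L²/4, ∫x²·sin²(jπx/L) dx = L³·(1/6 − 1/(4j²π²)); cross terms ∫x·sin(jπx/L)·sin(lπx/L) dx = 0 for j + l even and −4jlL²/(π²(j² − l²)²) for j + l odd, ∫x²·sin(jπx/L)·sin(lπx/L) dx = (−1)^(j+l)·4jlL³/(π²(j² − l²)²); higher powers the same way via product-to-sum and parts. d²/dx² sin(jπx/L) = −(jπ/L)²·sin(jπx/L); on 0 ≤ x ≤ L, ∫sin²(jπx/L) dx = L/2 and ∫sin(jπx/L)·sin(lπx/L) dx = 0 for j ≠ l, so only diagonal terms survive in ∫|ψ|² and ∫ψ·ψ″; ∫ψ·ψ′ dx = [ψ²/2] between the walls = 0.
Normalization: ∫|ψ|² dx = 15.811.
⟨x⟩ = 3.2000, ⟨x²⟩ = 13.482 ⇒ Δx = 1.8006.
⟨p⟩ = 0.0000, ⟨p²⟩ = 0.77501 ⇒ Δp = 0.88035.
Δx·Δp = 1.5852.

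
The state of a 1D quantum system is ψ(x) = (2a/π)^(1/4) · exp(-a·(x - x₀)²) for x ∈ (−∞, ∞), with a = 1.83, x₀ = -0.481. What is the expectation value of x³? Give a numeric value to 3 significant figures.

⟨x³⟩ = ∫ x³·|ψ|² dx (integrals over the domain).
Gaussian moments (u = x − x₀): ∫u^(2j)·e^(−2au²) du = (2j−1)!!/(4a)^j · √(π/(2a)), odd powers integrate to 0; here √(π/(2a)) = 0.92648.
⟨x³⟩ = -0.30842.

-0.308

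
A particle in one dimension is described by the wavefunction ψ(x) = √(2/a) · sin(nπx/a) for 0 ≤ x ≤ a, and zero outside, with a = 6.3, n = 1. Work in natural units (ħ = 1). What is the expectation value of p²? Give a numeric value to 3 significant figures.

0.249

p² ψ = −ħ² d²ψ/dx²; ⟨p²⟩ = −ħ² ∫ ψ*·ψ'' dx.
d/dx sin(nπx/a) = (nπ/a)·cos(nπx/a) and d²/dx² sin(nπx/a) = −(nπ/a)²·sin(nπx/a); on 0 ≤ x ≤ a, ∫sin²(nπx/a) dx = a/2 and ∫sin(nπx/a)·cos(nπx/a) dx = 0.
⟨p²⟩ = 0.24867.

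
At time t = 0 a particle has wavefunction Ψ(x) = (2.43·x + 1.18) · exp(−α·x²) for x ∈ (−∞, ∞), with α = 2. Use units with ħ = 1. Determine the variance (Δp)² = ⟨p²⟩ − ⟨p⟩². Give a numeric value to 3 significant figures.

Compute ⟨p⟩ and ⟨p²⟩ separately; (Δp)² = ⟨p²⟩ − ⟨p⟩².
Expand each integrand as polynomial × e^(−2αx²) and use ∫x^(2j)·e^(−2αx²) dx = (2j−1)!!/(4α)^j · √(π/(2α)), odd powers → 0; here √(π/(2α)) = 0.88623. Differentiate with the product rule, d/dx e^(−αx²) = −2αx·e^(−αx²).
Normalization: ∫|Ψ|² dx = 1.8881.
⟨p⟩ = 0.0000 and ⟨p²⟩ = 3.3858.
(Δp)² = 3.3858 − (0.0000)² = 3.3858.

3.39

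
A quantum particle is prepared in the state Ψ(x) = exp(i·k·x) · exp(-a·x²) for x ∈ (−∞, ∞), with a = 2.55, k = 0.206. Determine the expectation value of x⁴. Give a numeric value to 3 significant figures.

0.0288

⟨x⁴⟩ = ∫ x⁴·|Ψ|² dx / ∫|Ψ|² dx (integrals over the domain).
Gaussian moments: ∫x^(2j)·e^(−2ax²) dx = (2j−1)!!/(4a)^j · √(π/(2a)), odd powers integrate to 0; here √(π/(2a)) = 0.78486.
State is unnormalized: ∫|Ψ|² dx = 0.78486, and ∫Ψ*·x⁴·Ψ dx = 0.022631, so ⟨x⁴⟩ = 0.022631 / 0.78486.
⟨x⁴⟩ = 0.028835.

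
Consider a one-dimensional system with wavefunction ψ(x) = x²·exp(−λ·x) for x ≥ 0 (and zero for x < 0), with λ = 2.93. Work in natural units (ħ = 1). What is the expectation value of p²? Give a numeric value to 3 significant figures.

p² ψ = −ħ² d²ψ/dx²; ⟨p²⟩ = −ħ² ∫ ψ*·ψ'' dx / ∫|ψ|² dx.
Differentiate x²·exp(−λ·x) with the product rule; every integrand then reduces to terms xʲ·e^(−2λx) on [0, ∞), with ∫₀^∞ xʲ·e^(−2λx) dx = j!/(2λ)^(j+1).
State is unnormalized: ∫|ψ|² dx = 0.0034731, and ∫ψ*·(−ħ² ψ'') dx = 0.0099389, so ⟨p²⟩ = 0.0099389 / 0.0034731.
⟨p²⟩ = 2.8616.

2.86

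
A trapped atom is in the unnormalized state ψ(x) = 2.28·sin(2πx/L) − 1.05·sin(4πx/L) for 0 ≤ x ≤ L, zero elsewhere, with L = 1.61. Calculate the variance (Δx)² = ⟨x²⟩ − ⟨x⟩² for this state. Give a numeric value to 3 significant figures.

Compute ⟨x⟩ and ⟨x²⟩ separately, then (Δx)² = ⟨x²⟩ − ⟨x⟩².
On 0 ≤ x ≤ L (j ≠ l): ∫sin²(jπx/L) dx = L/2, ∫sin(jπx/L)·sin(lπx/L) dx = 0; diagonal moments ∫x·sin²(jπx/L) dx = L²/4, ∫x²·sin²(jπx/L) dx = L³·(1/6 − 1/(4j²π²)); cross terms ∫x·sin(jπx/L)·sin(lπx/L) dx = 0 for j + l even and −4jlL²/(π²(j² − l²)²) for j + l odd, ∫x²·sin(jπx/L)·sin(lπx/L) dx = (−1)^(j+l)·4jlL³/(π²(j² − l²)²); higher powers the same way via product-to-sum and parts.
Normalization: ∫|ψ|² dx = 5.0722.
⟨x⟩ = 0.80500 and ⟨x²⟩ = 0.74681.
(Δx)² = 0.74681 − (0.80500)² = 0.098788.

0.0988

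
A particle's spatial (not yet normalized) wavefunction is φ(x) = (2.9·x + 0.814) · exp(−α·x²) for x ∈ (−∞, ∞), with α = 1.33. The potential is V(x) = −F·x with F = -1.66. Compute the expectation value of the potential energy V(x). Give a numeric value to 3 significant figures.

⟨V⟩ = ∫ V(x)·|φ|² dx / ∫|φ|² dx.
Expand each integrand as polynomial × e^(−2αx²) and use ∫x^(2j)·e^(−2αx²) dx = (2j−1)!!/(4α)^j · √(π/(2α)), odd powers → 0; here √(π/(2α)) = 1.0868.
State is unnormalized: ∫|φ|² dx = 2.4381, and ∫φ*·V(x)·φ dx = 1.6010, so ⟨V⟩ = 1.6010 / 2.4381.
⟨V⟩ = 0.65666.

0.657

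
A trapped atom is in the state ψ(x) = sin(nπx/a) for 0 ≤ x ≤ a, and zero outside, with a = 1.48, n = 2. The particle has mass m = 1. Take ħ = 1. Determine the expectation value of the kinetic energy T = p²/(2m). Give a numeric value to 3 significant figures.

9.01

T = −(ħ²/2m) d²/dx², so ⟨T⟩ = −(ħ²/2m) ∫ ψ*·ψ'' dx / ∫|ψ|² dx; with m = 1.
d/dx sin(nπx/a) = (nπ/a)·cos(nπx/a) and d²/dx² sin(nπx/a) = −(nπ/a)²·sin(nπx/a); on 0 ≤ x ≤ a, ∫sin²(nπx/a) dx = a/2 and ∫sin(nπx/a)·cos(nπx/a) dx = 0.
State is unnormalized: ∫|ψ|² dx = 0.74000, and ∫ψ*·(−ħ²/2m · ψ'') dx = 6.6687, so ⟨T⟩ = 6.6687 / 0.74000.
⟨T⟩ = 9.0117.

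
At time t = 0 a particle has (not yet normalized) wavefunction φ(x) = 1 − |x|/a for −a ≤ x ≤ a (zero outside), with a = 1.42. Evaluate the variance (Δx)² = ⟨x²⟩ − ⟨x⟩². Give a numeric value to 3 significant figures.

0.202

Compute ⟨x⟩ and ⟨x²⟩ separately, then (Δx)² = ⟨x²⟩ − ⟨x⟩².
φ is even, so ∫ over [−a, a] = 2∫₀ᵃ with φ = 1 − x/a there: ∫₀ᵃ (1 − x/a)² dx = a/3, ∫₀ᵃ x²(1 − x/a)² dx = a³/30, ∫₀ᵃ x⁴(1 − x/a)² dx = a⁵/105.
Normalization: ∫|φ|² dx = 0.94667.
⟨x⟩ = 0.0000 and ⟨x²⟩ = 0.20164.
(Δx)² = 0.20164 − (0.0000)² = 0.20164.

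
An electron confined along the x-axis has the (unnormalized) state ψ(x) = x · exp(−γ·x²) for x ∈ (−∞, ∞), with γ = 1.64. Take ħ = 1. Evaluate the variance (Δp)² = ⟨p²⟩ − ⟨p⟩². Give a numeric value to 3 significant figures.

Compute ⟨p⟩ and ⟨p²⟩ separately; (Δp)² = ⟨p²⟩ − ⟨p⟩².
Expand each integrand as polynomial × e^(−2γx²) and use ∫x^(2j)·e^(−2γx²) dx = (2j−1)!!/(4γ)^j · √(π/(2γ)), odd powers → 0; here √(π/(2γ)) = 0.97867. Differentiate with the product rule, d/dx e^(−γx²) = −2γx·e^(−γx²).
Normalization: ∫|ψ|² dx = 0.14919.
⟨p⟩ = 0.0000 and ⟨p²⟩ = 4.9200.
(Δp)² = 4.9200 − (0.0000)² = 4.9200.

4.92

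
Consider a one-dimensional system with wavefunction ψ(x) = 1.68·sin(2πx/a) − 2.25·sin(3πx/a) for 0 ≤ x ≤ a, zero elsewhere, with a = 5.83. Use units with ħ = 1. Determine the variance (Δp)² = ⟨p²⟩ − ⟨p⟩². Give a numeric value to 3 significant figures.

2.09

Compute ⟨p⟩ and ⟨p²⟩ separately; (Δp)² = ⟨p²⟩ − ⟨p⟩².
d²/dx² sin(jπx/a) = −(jπ/a)²·sin(jπx/a); on 0 ≤ x ≤ a, ∫sin²(jπx/a) dx = a/2 and ∫sin(jπx/a)·sin(lπx/a) dx = 0 for j ≠ l, so only diagonal terms survive in ∫|ψ|² and ∫ψ·ψ″; ∫ψ·ψ′ dx = [ψ²/2] between the walls = 0.
Normalization: ∫|ψ|² dx = 22.984.
⟨p⟩ = 0.0000 and ⟨p²⟩ = 2.0937.
(Δp)² = 2.0937 − (0.0000)² = 2.0937.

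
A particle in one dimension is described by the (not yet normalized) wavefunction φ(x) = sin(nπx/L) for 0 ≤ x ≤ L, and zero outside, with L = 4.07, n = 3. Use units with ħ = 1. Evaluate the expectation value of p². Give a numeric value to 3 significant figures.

5.36

p² φ = −ħ² d²φ/dx²; ⟨p²⟩ = −ħ² ∫ φ*·φ'' dx / ∫|φ|² dx.
d/dx sin(nπx/L) = (nπ/L)·cos(nπx/L) and d²/dx² sin(nπx/L) = −(nπ/L)²·sin(nπx/L); on 0 ≤ x ≤ L, ∫sin²(nπx/L) dx = L/2 and ∫sin(nπx/L)·cos(nπx/L) dx = 0.
State is unnormalized: ∫|φ|² dx = 2.0350, and ∫φ*·(−ħ² φ'') dx = 10.912, so ⟨p²⟩ = 10.912 / 2.0350.
⟨p²⟩ = 5.3623.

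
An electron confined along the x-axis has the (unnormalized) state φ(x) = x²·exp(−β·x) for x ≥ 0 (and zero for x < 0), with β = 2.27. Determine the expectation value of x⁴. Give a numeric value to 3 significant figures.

⟨x⁴⟩ = ∫ x⁴·|φ|² dx / ∫|φ|² dx (integrals over the domain).
Every integrand reduces to terms xʲ·e^(−2βx) on [0, ∞); use ∫₀^∞ xʲ·e^(−2βx) dx = j!/(2β)^(j+1).
State is unnormalized: ∫|φ|² dx = 0.012443, and ∫φ*·x⁴·φ dx = 0.049206, so ⟨x⁴⟩ = 0.049206 / 0.012443.
⟨x⁴⟩ = 3.9544.

3.95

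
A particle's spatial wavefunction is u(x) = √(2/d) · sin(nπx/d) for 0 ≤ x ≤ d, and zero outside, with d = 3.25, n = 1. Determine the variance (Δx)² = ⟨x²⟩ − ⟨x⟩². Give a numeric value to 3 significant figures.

0.345

Compute ⟨x⟩ and ⟨x²⟩ separately, then (Δx)² = ⟨x²⟩ − ⟨x⟩².
With sin²θ = (1 − cos2θ)/2 on 0 ≤ x ≤ d: ∫sin²(nπx/d) dx = d/2, ∫x·sin²(nπx/d) dx = d²/4, ∫x²·sin²(nπx/d) dx = d³·(1/6 − 1/(4n²π²)); higher powers xᵏ the same way, integrating xᵏ·cos(2nπx/d) by parts.
⟨x⟩ = 1.6250 and ⟨x²⟩ = 2.9857.
(Δx)² = 2.9857 − (1.6250)² = 0.34511.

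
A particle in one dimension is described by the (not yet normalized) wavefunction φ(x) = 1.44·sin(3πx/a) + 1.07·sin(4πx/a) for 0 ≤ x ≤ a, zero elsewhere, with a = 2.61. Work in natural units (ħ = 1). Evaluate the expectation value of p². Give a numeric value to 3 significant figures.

p² φ = −ħ² d²φ/dx²; ⟨p²⟩ = −ħ² ∫ φ*·φ'' dx / ∫|φ|² dx.
d²/dx² sin(jπx/a) = −(jπ/a)²·sin(jπx/a); on 0 ≤ x ≤ a, ∫sin²(jπx/a) dx = a/2 and ∫sin(jπx/a)·sin(lπx/a) dx = 0 for j ≠ l, so only diagonal terms survive in ∫|φ|² and ∫φ·φ″; ∫φ·φ′ dx = [φ²/2] between the walls = 0.
State is unnormalized: ∫|φ|² dx = 4.2001, and ∫φ*·(−ħ² φ'') dx = 69.921, so ⟨p²⟩ = 69.921 / 4.2001.
⟨p²⟩ = 16.647.

16.6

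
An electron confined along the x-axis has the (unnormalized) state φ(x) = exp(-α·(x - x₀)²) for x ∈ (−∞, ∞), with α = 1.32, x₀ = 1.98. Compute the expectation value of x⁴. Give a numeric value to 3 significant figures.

⟨x⁴⟩ = ∫ x⁴·|φ|² dx / ∫|φ|² dx (integrals over the domain).
Gaussian moments (u = x − x₀): ∫u^(2j)·e^(−2αu²) du = (2j−1)!!/(4α)^j · √(π/(2α)), odd powers integrate to 0; here √(π/(2α)) = 1.0909.
State is unnormalized: ∫|φ|² dx = 1.0909, and ∫φ*·x⁴·φ dx = 21.743, so ⟨x⁴⟩ = 21.743 / 1.0909.
⟨x⁴⟩ = 19.932.

19.9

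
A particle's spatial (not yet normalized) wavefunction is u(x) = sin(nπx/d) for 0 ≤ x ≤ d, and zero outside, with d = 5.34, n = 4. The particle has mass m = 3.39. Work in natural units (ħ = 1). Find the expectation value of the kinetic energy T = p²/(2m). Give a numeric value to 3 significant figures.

T = −(ħ²/2m) d²/dx², so ⟨T⟩ = −(ħ²/2m) ∫ u*·u'' dx / ∫|u|² dx; with m = 3.39.
d/dx sin(nπx/d) = (nπ/d)·cos(nπx/d) and d²/dx² sin(nπx/d) = −(nπ/d)²·sin(nπx/d); on 0 ≤ x ≤ d, ∫sin²(nπx/d) dx = d/2 and ∫sin(nπx/d)·cos(nπx/d) dx = 0.
State is unnormalized: ∫|u|² dx = 2.6700, and ∫u*·(−ħ²/2m · u'') dx = 2.1808, so ⟨T⟩ = 2.1808 / 2.6700.
⟨T⟩ = 0.81678.

0.817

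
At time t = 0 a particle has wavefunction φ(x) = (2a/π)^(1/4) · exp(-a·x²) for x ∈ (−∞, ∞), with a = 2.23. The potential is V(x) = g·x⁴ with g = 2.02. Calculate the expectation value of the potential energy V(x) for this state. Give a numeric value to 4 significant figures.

⟨V⟩ = ∫ V(x)·|φ|² dx.
Gaussian moments: ∫x^(2j)·e^(−2ax²) dx = (2j−1)!!/(4a)^j · √(π/(2a)), odd powers integrate to 0; here √(π/(2a)) = 0.83928.
⟨V⟩ = 0.076163.

0.07616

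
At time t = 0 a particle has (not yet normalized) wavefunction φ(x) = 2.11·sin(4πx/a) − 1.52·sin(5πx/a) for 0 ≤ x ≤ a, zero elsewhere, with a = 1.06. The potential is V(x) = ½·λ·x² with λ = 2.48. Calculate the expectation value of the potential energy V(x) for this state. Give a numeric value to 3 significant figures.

0.725

⟨V⟩ = ∫ V(x)·|φ|² dx / ∫|φ|² dx.
On 0 ≤ x ≤ a (j ≠ l): ∫sin²(jπx/a) dx = a/2, ∫sin(jπx/a)·sin(lπx/a) dx = 0; diagonal moments ∫x·sin²(jπx/a) dx = a²/4, ∫x²·sin²(jπx/a) dx = a³·(1/6 − 1/(4j²π²)); cross terms ∫x·sin(jπx/a)·sin(lπx/a) dx = 0 for j + l even and −4jla²/(π²(j² − l²)²) for j + l odd, ∫x²·sin(jπx/a)·sin(lπx/a) dx = (−1)^(j+l)·4jla³/(π²(j² − l²)²); higher powers the same way via product-to-sum and parts.
State is unnormalized: ∫|φ|² dx = 3.5841, and ∫φ*·V(x)·φ dx = 2.5987, so ⟨V⟩ = 2.5987 / 3.5841.
⟨V⟩ = 0.72505.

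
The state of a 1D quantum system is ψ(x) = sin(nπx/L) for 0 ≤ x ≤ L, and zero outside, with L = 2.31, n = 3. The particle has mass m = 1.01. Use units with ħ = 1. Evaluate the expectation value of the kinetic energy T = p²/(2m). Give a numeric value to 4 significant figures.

8.241

T = −(ħ²/2m) d²/dx², so ⟨T⟩ = −(ħ²/2m) ∫ ψ*·ψ'' dx / ∫|ψ|² dx; with m = 1.01.
d/dx sin(nπx/L) = (nπ/L)·cos(nπx/L) and d²/dx² sin(nπx/L) = −(nπ/L)²·sin(nπx/L); on 0 ≤ x ≤ L, ∫sin²(nπx/L) dx = L/2 and ∫sin(nπx/L)·cos(nπx/L) dx = 0.
State is unnormalized: ∫|ψ|² dx = 1.1550, and ∫ψ*·(−ħ²/2m · ψ'') dx = 9.5181, so ⟨T⟩ = 9.5181 / 1.1550.
⟨T⟩ = 8.2408.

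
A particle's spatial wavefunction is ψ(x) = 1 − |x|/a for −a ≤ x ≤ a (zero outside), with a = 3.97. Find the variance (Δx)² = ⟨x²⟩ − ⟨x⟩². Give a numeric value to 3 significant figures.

1.58

Compute ⟨x⟩ and ⟨x²⟩ separately, then (Δx)² = ⟨x²⟩ − ⟨x⟩².
ψ is even, so ∫ over [−a, a] = 2∫₀ᵃ with ψ = 1 − x/a there: ∫₀ᵃ (1 − x/a)² dx = a/3, ∫₀ᵃ x²(1 − x/a)² dx = a³/30, ∫₀ᵃ x⁴(1 − x/a)² dx = a⁵/105.
Normalization: ∫|ψ|² dx = 2.6467.
⟨x⟩ = 0.0000 and ⟨x²⟩ = 1.5761.
(Δx)² = 1.5761 − (0.0000)² = 1.5761.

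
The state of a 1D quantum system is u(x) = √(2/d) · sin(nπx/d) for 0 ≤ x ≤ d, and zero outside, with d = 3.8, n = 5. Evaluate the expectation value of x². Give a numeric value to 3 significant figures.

⟨x²⟩ = ∫ x²·|u|² dx (integrals over the domain).
With sin²θ = (1 − cos2θ)/2 on 0 ≤ x ≤ d: ∫sin²(nπx/d) dx = d/2, ∫x·sin²(nπx/d) dx = d²/4, ∫x²·sin²(nπx/d) dx = d³·(1/6 − 1/(4n²π²)); higher powers xᵏ the same way, integrating xᵏ·cos(2nπx/d) by parts.
⟨x²⟩ = 4.7841.

4.78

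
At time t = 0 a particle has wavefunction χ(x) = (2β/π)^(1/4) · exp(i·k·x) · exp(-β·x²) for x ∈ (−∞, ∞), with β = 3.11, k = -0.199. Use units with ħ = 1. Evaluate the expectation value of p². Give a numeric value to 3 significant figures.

p² χ = −ħ² d²χ/dx²; ⟨p²⟩ = −ħ² ∫ χ*·χ'' dx.
Gaussian moments: ∫x^(2j)·e^(−2βx²) dx = (2j−1)!!/(4β)^j · √(π/(2β)), odd powers integrate to 0; here √(π/(2β)) = 0.71069. Derivatives: χ′ = (ik − 2βx)·χ, χ″ = ((ik − 2βx)² − 2β)·χ; the odd-in-x pieces drop out.
⟨p²⟩ = 3.1496.

3.15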